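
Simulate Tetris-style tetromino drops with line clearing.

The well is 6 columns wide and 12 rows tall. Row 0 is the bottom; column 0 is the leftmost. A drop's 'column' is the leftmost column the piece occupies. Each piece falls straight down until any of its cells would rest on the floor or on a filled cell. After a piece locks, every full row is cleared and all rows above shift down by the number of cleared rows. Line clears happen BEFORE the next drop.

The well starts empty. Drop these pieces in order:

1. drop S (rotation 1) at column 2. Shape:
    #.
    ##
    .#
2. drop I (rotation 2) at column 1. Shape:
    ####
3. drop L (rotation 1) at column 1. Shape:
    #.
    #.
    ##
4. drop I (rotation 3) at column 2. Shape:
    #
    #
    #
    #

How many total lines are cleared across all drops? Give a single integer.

Answer: 0

Derivation:
Drop 1: S rot1 at col 2 lands with bottom-row=0; cleared 0 line(s) (total 0); column heights now [0 0 3 2 0 0], max=3
Drop 2: I rot2 at col 1 lands with bottom-row=3; cleared 0 line(s) (total 0); column heights now [0 4 4 4 4 0], max=4
Drop 3: L rot1 at col 1 lands with bottom-row=4; cleared 0 line(s) (total 0); column heights now [0 7 5 4 4 0], max=7
Drop 4: I rot3 at col 2 lands with bottom-row=5; cleared 0 line(s) (total 0); column heights now [0 7 9 4 4 0], max=9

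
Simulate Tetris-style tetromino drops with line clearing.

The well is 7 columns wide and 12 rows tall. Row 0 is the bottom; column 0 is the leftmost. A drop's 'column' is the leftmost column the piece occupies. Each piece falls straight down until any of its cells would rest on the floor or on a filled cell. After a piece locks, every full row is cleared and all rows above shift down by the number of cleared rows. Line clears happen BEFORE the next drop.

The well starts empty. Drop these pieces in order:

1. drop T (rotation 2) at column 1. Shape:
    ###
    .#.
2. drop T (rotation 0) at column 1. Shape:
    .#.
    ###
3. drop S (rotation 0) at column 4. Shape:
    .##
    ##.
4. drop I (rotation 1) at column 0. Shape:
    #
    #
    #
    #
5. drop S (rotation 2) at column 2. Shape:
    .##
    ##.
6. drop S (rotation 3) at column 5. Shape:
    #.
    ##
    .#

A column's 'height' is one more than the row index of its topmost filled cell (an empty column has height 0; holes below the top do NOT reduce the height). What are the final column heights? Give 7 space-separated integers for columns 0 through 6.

Drop 1: T rot2 at col 1 lands with bottom-row=0; cleared 0 line(s) (total 0); column heights now [0 2 2 2 0 0 0], max=2
Drop 2: T rot0 at col 1 lands with bottom-row=2; cleared 0 line(s) (total 0); column heights now [0 3 4 3 0 0 0], max=4
Drop 3: S rot0 at col 4 lands with bottom-row=0; cleared 0 line(s) (total 0); column heights now [0 3 4 3 1 2 2], max=4
Drop 4: I rot1 at col 0 lands with bottom-row=0; cleared 0 line(s) (total 0); column heights now [4 3 4 3 1 2 2], max=4
Drop 5: S rot2 at col 2 lands with bottom-row=4; cleared 0 line(s) (total 0); column heights now [4 3 5 6 6 2 2], max=6
Drop 6: S rot3 at col 5 lands with bottom-row=2; cleared 0 line(s) (total 0); column heights now [4 3 5 6 6 5 4], max=6

Answer: 4 3 5 6 6 5 4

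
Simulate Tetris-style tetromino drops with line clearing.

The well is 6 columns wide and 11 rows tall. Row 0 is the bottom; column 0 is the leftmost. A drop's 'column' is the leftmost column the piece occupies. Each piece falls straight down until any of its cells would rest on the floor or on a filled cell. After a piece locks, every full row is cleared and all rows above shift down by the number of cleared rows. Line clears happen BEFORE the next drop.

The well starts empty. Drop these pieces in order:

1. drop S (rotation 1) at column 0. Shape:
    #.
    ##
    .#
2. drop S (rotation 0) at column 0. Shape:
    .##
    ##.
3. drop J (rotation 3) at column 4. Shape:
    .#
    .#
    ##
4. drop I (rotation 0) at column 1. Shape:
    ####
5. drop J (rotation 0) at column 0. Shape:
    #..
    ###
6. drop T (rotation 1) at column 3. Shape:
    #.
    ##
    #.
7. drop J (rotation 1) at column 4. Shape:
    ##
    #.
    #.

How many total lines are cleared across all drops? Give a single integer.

Drop 1: S rot1 at col 0 lands with bottom-row=0; cleared 0 line(s) (total 0); column heights now [3 2 0 0 0 0], max=3
Drop 2: S rot0 at col 0 lands with bottom-row=3; cleared 0 line(s) (total 0); column heights now [4 5 5 0 0 0], max=5
Drop 3: J rot3 at col 4 lands with bottom-row=0; cleared 0 line(s) (total 0); column heights now [4 5 5 0 1 3], max=5
Drop 4: I rot0 at col 1 lands with bottom-row=5; cleared 0 line(s) (total 0); column heights now [4 6 6 6 6 3], max=6
Drop 5: J rot0 at col 0 lands with bottom-row=6; cleared 0 line(s) (total 0); column heights now [8 7 7 6 6 3], max=8
Drop 6: T rot1 at col 3 lands with bottom-row=6; cleared 0 line(s) (total 0); column heights now [8 7 7 9 8 3], max=9
Drop 7: J rot1 at col 4 lands with bottom-row=8; cleared 0 line(s) (total 0); column heights now [8 7 7 9 11 11], max=11

Answer: 0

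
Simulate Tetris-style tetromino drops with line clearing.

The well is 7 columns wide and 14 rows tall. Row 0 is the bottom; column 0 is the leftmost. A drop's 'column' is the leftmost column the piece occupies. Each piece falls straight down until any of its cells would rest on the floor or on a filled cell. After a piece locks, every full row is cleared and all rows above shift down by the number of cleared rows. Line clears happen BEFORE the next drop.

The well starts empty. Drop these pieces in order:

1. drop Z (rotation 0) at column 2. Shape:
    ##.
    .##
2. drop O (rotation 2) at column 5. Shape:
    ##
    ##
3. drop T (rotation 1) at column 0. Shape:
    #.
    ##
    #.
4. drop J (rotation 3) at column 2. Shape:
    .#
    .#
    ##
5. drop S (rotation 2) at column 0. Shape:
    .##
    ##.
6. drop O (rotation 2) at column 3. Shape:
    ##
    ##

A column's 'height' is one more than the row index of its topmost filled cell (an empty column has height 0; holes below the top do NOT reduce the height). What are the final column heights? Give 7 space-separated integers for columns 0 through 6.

Drop 1: Z rot0 at col 2 lands with bottom-row=0; cleared 0 line(s) (total 0); column heights now [0 0 2 2 1 0 0], max=2
Drop 2: O rot2 at col 5 lands with bottom-row=0; cleared 0 line(s) (total 0); column heights now [0 0 2 2 1 2 2], max=2
Drop 3: T rot1 at col 0 lands with bottom-row=0; cleared 0 line(s) (total 0); column heights now [3 2 2 2 1 2 2], max=3
Drop 4: J rot3 at col 2 lands with bottom-row=2; cleared 0 line(s) (total 0); column heights now [3 2 3 5 1 2 2], max=5
Drop 5: S rot2 at col 0 lands with bottom-row=3; cleared 0 line(s) (total 0); column heights now [4 5 5 5 1 2 2], max=5
Drop 6: O rot2 at col 3 lands with bottom-row=5; cleared 0 line(s) (total 0); column heights now [4 5 5 7 7 2 2], max=7

Answer: 4 5 5 7 7 2 2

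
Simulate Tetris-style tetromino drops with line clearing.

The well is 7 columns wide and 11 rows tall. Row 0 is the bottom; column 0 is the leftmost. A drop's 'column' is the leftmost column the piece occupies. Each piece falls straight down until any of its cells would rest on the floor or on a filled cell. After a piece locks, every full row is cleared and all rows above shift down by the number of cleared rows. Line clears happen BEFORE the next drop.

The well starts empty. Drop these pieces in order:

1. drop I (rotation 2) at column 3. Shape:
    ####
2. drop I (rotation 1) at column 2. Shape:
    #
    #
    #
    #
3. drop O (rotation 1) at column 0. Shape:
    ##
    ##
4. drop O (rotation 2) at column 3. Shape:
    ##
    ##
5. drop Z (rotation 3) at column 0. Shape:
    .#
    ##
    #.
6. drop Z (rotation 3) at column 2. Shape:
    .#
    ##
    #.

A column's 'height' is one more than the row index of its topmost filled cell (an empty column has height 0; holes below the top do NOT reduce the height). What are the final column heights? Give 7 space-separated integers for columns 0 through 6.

Drop 1: I rot2 at col 3 lands with bottom-row=0; cleared 0 line(s) (total 0); column heights now [0 0 0 1 1 1 1], max=1
Drop 2: I rot1 at col 2 lands with bottom-row=0; cleared 0 line(s) (total 0); column heights now [0 0 4 1 1 1 1], max=4
Drop 3: O rot1 at col 0 lands with bottom-row=0; cleared 1 line(s) (total 1); column heights now [1 1 3 0 0 0 0], max=3
Drop 4: O rot2 at col 3 lands with bottom-row=0; cleared 0 line(s) (total 1); column heights now [1 1 3 2 2 0 0], max=3
Drop 5: Z rot3 at col 0 lands with bottom-row=1; cleared 0 line(s) (total 1); column heights now [3 4 3 2 2 0 0], max=4
Drop 6: Z rot3 at col 2 lands with bottom-row=3; cleared 0 line(s) (total 1); column heights now [3 4 5 6 2 0 0], max=6

Answer: 3 4 5 6 2 0 0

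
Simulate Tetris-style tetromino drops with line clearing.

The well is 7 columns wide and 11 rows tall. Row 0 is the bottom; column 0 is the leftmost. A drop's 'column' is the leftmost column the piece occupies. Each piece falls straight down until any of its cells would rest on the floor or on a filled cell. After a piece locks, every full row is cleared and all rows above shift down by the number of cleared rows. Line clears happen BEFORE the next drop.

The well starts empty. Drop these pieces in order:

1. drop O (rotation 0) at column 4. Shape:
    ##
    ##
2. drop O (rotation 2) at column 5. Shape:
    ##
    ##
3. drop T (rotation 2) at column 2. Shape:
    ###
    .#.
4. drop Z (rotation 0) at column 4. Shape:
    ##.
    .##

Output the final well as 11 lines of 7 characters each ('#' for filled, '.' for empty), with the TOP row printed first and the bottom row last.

Drop 1: O rot0 at col 4 lands with bottom-row=0; cleared 0 line(s) (total 0); column heights now [0 0 0 0 2 2 0], max=2
Drop 2: O rot2 at col 5 lands with bottom-row=2; cleared 0 line(s) (total 0); column heights now [0 0 0 0 2 4 4], max=4
Drop 3: T rot2 at col 2 lands with bottom-row=1; cleared 0 line(s) (total 0); column heights now [0 0 3 3 3 4 4], max=4
Drop 4: Z rot0 at col 4 lands with bottom-row=4; cleared 0 line(s) (total 0); column heights now [0 0 3 3 6 6 5], max=6

Answer: .......
.......
.......
.......
.......
....##.
.....##
.....##
..#####
...###.
....##.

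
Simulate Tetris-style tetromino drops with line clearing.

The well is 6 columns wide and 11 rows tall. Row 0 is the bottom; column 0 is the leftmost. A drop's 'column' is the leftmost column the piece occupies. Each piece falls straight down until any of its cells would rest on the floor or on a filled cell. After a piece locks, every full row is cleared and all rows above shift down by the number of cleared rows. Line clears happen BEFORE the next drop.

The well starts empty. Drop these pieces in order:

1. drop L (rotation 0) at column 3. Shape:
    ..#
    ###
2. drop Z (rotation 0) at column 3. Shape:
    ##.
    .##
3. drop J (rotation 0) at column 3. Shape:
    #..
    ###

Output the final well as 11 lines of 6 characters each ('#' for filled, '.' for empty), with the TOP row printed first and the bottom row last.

Answer: ......
......
......
......
......
...#..
...###
...##.
....##
.....#
...###

Derivation:
Drop 1: L rot0 at col 3 lands with bottom-row=0; cleared 0 line(s) (total 0); column heights now [0 0 0 1 1 2], max=2
Drop 2: Z rot0 at col 3 lands with bottom-row=2; cleared 0 line(s) (total 0); column heights now [0 0 0 4 4 3], max=4
Drop 3: J rot0 at col 3 lands with bottom-row=4; cleared 0 line(s) (total 0); column heights now [0 0 0 6 5 5], max=6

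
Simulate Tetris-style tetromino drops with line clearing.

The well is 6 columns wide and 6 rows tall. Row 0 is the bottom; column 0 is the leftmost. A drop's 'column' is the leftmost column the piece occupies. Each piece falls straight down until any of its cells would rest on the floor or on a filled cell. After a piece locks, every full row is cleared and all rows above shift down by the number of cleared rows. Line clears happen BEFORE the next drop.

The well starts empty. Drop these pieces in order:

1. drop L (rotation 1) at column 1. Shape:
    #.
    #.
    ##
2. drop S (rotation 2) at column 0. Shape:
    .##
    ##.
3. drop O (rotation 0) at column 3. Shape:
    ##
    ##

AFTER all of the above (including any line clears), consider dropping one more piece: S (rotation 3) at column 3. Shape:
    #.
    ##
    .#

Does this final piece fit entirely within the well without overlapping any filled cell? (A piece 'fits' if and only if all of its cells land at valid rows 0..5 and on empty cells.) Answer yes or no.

Answer: yes

Derivation:
Drop 1: L rot1 at col 1 lands with bottom-row=0; cleared 0 line(s) (total 0); column heights now [0 3 1 0 0 0], max=3
Drop 2: S rot2 at col 0 lands with bottom-row=3; cleared 0 line(s) (total 0); column heights now [4 5 5 0 0 0], max=5
Drop 3: O rot0 at col 3 lands with bottom-row=0; cleared 0 line(s) (total 0); column heights now [4 5 5 2 2 0], max=5
Test piece S rot3 at col 3 (width 2): heights before test = [4 5 5 2 2 0]; fits = True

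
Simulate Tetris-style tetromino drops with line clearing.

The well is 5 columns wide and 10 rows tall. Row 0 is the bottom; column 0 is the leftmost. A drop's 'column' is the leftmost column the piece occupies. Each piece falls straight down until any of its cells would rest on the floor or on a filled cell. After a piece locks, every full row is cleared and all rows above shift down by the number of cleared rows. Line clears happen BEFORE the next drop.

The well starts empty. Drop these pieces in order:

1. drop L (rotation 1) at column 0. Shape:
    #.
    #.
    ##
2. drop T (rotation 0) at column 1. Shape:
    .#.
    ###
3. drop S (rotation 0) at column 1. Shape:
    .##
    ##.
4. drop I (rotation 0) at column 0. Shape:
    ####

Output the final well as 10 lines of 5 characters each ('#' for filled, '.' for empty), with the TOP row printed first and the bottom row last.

Answer: .....
.....
.....
.....
####.
..##.
.##..
#.#..
####.
##...

Derivation:
Drop 1: L rot1 at col 0 lands with bottom-row=0; cleared 0 line(s) (total 0); column heights now [3 1 0 0 0], max=3
Drop 2: T rot0 at col 1 lands with bottom-row=1; cleared 0 line(s) (total 0); column heights now [3 2 3 2 0], max=3
Drop 3: S rot0 at col 1 lands with bottom-row=3; cleared 0 line(s) (total 0); column heights now [3 4 5 5 0], max=5
Drop 4: I rot0 at col 0 lands with bottom-row=5; cleared 0 line(s) (total 0); column heights now [6 6 6 6 0], max=6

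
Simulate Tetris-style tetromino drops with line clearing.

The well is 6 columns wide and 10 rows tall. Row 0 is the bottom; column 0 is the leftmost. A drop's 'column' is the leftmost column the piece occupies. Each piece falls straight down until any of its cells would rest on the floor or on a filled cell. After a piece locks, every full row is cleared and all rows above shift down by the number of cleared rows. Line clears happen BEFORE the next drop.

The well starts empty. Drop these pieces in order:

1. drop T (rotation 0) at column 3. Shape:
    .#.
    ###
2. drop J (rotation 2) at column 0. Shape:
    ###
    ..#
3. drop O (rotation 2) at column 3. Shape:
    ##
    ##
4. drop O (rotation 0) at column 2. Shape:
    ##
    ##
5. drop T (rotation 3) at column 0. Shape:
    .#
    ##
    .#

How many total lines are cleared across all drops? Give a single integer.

Answer: 0

Derivation:
Drop 1: T rot0 at col 3 lands with bottom-row=0; cleared 0 line(s) (total 0); column heights now [0 0 0 1 2 1], max=2
Drop 2: J rot2 at col 0 lands with bottom-row=0; cleared 0 line(s) (total 0); column heights now [2 2 2 1 2 1], max=2
Drop 3: O rot2 at col 3 lands with bottom-row=2; cleared 0 line(s) (total 0); column heights now [2 2 2 4 4 1], max=4
Drop 4: O rot0 at col 2 lands with bottom-row=4; cleared 0 line(s) (total 0); column heights now [2 2 6 6 4 1], max=6
Drop 5: T rot3 at col 0 lands with bottom-row=2; cleared 0 line(s) (total 0); column heights now [4 5 6 6 4 1], max=6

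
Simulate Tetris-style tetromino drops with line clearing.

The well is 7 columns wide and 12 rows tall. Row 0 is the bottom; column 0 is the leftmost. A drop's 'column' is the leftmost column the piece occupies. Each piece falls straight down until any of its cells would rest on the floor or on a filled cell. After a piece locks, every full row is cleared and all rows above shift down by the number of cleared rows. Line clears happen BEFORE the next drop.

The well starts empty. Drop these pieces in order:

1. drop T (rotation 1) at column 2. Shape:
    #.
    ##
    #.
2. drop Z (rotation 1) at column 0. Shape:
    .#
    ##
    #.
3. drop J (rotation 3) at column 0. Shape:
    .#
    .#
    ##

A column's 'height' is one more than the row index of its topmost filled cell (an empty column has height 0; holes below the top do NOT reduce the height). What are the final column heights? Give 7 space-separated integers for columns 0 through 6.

Answer: 4 6 3 2 0 0 0

Derivation:
Drop 1: T rot1 at col 2 lands with bottom-row=0; cleared 0 line(s) (total 0); column heights now [0 0 3 2 0 0 0], max=3
Drop 2: Z rot1 at col 0 lands with bottom-row=0; cleared 0 line(s) (total 0); column heights now [2 3 3 2 0 0 0], max=3
Drop 3: J rot3 at col 0 lands with bottom-row=3; cleared 0 line(s) (total 0); column heights now [4 6 3 2 0 0 0], max=6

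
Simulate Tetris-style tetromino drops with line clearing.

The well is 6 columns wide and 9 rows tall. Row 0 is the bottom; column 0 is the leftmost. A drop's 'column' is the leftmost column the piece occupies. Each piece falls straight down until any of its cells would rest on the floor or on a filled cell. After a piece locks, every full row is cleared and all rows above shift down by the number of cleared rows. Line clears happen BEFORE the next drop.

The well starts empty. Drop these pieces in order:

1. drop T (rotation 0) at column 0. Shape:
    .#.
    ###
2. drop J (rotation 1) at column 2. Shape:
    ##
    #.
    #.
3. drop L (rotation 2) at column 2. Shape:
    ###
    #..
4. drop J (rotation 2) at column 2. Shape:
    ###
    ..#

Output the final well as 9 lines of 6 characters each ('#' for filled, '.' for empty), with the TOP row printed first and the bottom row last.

Answer: ......
..###.
....#.
..###.
..#...
..##..
..#...
.##...
###...

Derivation:
Drop 1: T rot0 at col 0 lands with bottom-row=0; cleared 0 line(s) (total 0); column heights now [1 2 1 0 0 0], max=2
Drop 2: J rot1 at col 2 lands with bottom-row=1; cleared 0 line(s) (total 0); column heights now [1 2 4 4 0 0], max=4
Drop 3: L rot2 at col 2 lands with bottom-row=4; cleared 0 line(s) (total 0); column heights now [1 2 6 6 6 0], max=6
Drop 4: J rot2 at col 2 lands with bottom-row=6; cleared 0 line(s) (total 0); column heights now [1 2 8 8 8 0], max=8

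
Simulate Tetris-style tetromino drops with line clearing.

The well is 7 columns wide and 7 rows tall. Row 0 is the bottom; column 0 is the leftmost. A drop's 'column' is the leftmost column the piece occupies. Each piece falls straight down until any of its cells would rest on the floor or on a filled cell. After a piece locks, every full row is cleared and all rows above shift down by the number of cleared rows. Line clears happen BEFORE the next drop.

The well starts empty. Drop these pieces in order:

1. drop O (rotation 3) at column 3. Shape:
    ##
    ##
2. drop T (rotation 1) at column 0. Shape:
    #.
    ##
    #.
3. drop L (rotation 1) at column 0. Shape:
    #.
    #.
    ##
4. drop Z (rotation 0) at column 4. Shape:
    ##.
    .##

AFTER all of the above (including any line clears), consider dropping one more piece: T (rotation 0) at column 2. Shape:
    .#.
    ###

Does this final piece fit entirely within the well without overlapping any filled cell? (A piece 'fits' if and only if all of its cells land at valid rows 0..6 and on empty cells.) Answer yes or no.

Drop 1: O rot3 at col 3 lands with bottom-row=0; cleared 0 line(s) (total 0); column heights now [0 0 0 2 2 0 0], max=2
Drop 2: T rot1 at col 0 lands with bottom-row=0; cleared 0 line(s) (total 0); column heights now [3 2 0 2 2 0 0], max=3
Drop 3: L rot1 at col 0 lands with bottom-row=3; cleared 0 line(s) (total 0); column heights now [6 4 0 2 2 0 0], max=6
Drop 4: Z rot0 at col 4 lands with bottom-row=1; cleared 0 line(s) (total 0); column heights now [6 4 0 2 3 3 2], max=6
Test piece T rot0 at col 2 (width 3): heights before test = [6 4 0 2 3 3 2]; fits = True

Answer: yes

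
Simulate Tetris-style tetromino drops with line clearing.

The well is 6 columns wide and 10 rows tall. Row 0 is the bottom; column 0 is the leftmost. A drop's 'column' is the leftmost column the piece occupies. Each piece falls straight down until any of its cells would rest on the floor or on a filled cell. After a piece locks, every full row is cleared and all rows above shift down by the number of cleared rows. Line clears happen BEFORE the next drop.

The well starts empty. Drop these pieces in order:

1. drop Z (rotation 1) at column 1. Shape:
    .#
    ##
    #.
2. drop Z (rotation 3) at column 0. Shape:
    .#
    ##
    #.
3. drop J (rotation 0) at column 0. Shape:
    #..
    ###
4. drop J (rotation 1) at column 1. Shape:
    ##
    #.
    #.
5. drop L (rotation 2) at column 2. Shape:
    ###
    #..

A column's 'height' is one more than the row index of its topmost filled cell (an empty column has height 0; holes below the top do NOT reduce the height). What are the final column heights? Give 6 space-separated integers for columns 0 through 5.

Drop 1: Z rot1 at col 1 lands with bottom-row=0; cleared 0 line(s) (total 0); column heights now [0 2 3 0 0 0], max=3
Drop 2: Z rot3 at col 0 lands with bottom-row=1; cleared 0 line(s) (total 0); column heights now [3 4 3 0 0 0], max=4
Drop 3: J rot0 at col 0 lands with bottom-row=4; cleared 0 line(s) (total 0); column heights now [6 5 5 0 0 0], max=6
Drop 4: J rot1 at col 1 lands with bottom-row=5; cleared 0 line(s) (total 0); column heights now [6 8 8 0 0 0], max=8
Drop 5: L rot2 at col 2 lands with bottom-row=8; cleared 0 line(s) (total 0); column heights now [6 8 10 10 10 0], max=10

Answer: 6 8 10 10 10 0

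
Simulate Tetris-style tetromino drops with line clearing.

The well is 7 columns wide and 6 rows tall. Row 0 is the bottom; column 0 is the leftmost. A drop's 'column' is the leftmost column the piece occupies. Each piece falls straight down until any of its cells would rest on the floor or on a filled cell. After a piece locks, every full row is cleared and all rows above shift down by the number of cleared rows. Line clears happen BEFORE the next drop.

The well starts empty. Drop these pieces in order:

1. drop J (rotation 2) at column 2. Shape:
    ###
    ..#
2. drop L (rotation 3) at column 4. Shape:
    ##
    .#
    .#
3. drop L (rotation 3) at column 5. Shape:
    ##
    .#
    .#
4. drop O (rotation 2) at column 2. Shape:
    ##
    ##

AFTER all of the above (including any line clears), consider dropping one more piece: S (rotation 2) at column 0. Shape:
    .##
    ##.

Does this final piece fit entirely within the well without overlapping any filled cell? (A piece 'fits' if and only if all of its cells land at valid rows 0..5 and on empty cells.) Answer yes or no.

Drop 1: J rot2 at col 2 lands with bottom-row=0; cleared 0 line(s) (total 0); column heights now [0 0 2 2 2 0 0], max=2
Drop 2: L rot3 at col 4 lands with bottom-row=0; cleared 0 line(s) (total 0); column heights now [0 0 2 2 3 3 0], max=3
Drop 3: L rot3 at col 5 lands with bottom-row=1; cleared 0 line(s) (total 0); column heights now [0 0 2 2 3 4 4], max=4
Drop 4: O rot2 at col 2 lands with bottom-row=2; cleared 0 line(s) (total 0); column heights now [0 0 4 4 3 4 4], max=4
Test piece S rot2 at col 0 (width 3): heights before test = [0 0 4 4 3 4 4]; fits = True

Answer: yes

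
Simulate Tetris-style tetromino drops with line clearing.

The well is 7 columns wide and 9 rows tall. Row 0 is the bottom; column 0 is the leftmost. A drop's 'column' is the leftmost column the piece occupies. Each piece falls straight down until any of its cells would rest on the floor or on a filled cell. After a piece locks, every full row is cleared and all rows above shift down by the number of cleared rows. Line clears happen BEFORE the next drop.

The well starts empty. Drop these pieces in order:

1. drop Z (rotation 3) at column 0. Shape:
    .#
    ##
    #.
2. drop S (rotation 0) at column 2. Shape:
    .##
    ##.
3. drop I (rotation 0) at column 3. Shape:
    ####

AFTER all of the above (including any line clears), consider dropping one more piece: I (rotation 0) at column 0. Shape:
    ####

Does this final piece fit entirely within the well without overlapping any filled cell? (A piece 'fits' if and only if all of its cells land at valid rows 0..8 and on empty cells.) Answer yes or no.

Answer: yes

Derivation:
Drop 1: Z rot3 at col 0 lands with bottom-row=0; cleared 0 line(s) (total 0); column heights now [2 3 0 0 0 0 0], max=3
Drop 2: S rot0 at col 2 lands with bottom-row=0; cleared 0 line(s) (total 0); column heights now [2 3 1 2 2 0 0], max=3
Drop 3: I rot0 at col 3 lands with bottom-row=2; cleared 0 line(s) (total 0); column heights now [2 3 1 3 3 3 3], max=3
Test piece I rot0 at col 0 (width 4): heights before test = [2 3 1 3 3 3 3]; fits = True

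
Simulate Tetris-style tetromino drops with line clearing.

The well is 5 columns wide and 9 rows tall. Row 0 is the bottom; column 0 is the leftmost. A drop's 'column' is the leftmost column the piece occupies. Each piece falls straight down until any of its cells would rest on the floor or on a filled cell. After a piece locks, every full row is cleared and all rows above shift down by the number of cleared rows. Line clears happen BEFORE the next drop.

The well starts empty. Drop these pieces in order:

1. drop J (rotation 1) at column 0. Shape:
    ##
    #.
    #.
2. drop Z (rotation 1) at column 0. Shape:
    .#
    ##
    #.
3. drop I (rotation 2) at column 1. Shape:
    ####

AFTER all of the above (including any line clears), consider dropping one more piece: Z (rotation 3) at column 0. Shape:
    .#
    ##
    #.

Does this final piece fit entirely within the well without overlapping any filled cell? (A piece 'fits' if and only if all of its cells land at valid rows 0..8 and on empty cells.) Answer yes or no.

Answer: yes

Derivation:
Drop 1: J rot1 at col 0 lands with bottom-row=0; cleared 0 line(s) (total 0); column heights now [3 3 0 0 0], max=3
Drop 2: Z rot1 at col 0 lands with bottom-row=3; cleared 0 line(s) (total 0); column heights now [5 6 0 0 0], max=6
Drop 3: I rot2 at col 1 lands with bottom-row=6; cleared 0 line(s) (total 0); column heights now [5 7 7 7 7], max=7
Test piece Z rot3 at col 0 (width 2): heights before test = [5 7 7 7 7]; fits = True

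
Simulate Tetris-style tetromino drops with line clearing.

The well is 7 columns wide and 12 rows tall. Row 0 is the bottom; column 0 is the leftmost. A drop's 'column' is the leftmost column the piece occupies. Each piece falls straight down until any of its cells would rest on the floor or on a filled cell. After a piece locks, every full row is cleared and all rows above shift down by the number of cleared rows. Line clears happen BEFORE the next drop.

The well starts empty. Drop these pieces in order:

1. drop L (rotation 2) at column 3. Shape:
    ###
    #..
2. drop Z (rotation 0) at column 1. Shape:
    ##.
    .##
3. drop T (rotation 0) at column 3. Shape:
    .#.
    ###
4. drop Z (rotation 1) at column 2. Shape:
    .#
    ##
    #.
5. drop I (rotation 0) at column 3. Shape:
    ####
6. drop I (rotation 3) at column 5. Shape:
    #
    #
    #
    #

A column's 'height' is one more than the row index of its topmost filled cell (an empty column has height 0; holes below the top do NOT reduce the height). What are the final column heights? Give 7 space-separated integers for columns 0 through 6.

Answer: 0 4 6 8 8 12 8

Derivation:
Drop 1: L rot2 at col 3 lands with bottom-row=0; cleared 0 line(s) (total 0); column heights now [0 0 0 2 2 2 0], max=2
Drop 2: Z rot0 at col 1 lands with bottom-row=2; cleared 0 line(s) (total 0); column heights now [0 4 4 3 2 2 0], max=4
Drop 3: T rot0 at col 3 lands with bottom-row=3; cleared 0 line(s) (total 0); column heights now [0 4 4 4 5 4 0], max=5
Drop 4: Z rot1 at col 2 lands with bottom-row=4; cleared 0 line(s) (total 0); column heights now [0 4 6 7 5 4 0], max=7
Drop 5: I rot0 at col 3 lands with bottom-row=7; cleared 0 line(s) (total 0); column heights now [0 4 6 8 8 8 8], max=8
Drop 6: I rot3 at col 5 lands with bottom-row=8; cleared 0 line(s) (total 0); column heights now [0 4 6 8 8 12 8], max=12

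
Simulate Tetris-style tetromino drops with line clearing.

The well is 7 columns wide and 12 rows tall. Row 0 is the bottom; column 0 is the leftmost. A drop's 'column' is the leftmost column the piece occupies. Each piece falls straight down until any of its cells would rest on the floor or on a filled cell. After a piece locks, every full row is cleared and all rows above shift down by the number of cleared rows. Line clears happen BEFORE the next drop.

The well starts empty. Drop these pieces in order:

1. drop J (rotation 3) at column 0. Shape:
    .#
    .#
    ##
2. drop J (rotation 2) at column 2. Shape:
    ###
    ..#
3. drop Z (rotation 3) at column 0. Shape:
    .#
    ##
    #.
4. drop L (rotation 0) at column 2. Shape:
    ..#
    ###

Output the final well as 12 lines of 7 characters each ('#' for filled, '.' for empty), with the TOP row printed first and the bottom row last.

Drop 1: J rot3 at col 0 lands with bottom-row=0; cleared 0 line(s) (total 0); column heights now [1 3 0 0 0 0 0], max=3
Drop 2: J rot2 at col 2 lands with bottom-row=0; cleared 0 line(s) (total 0); column heights now [1 3 2 2 2 0 0], max=3
Drop 3: Z rot3 at col 0 lands with bottom-row=2; cleared 0 line(s) (total 0); column heights now [4 5 2 2 2 0 0], max=5
Drop 4: L rot0 at col 2 lands with bottom-row=2; cleared 0 line(s) (total 0); column heights now [4 5 3 3 4 0 0], max=5

Answer: .......
.......
.......
.......
.......
.......
.......
.#.....
##..#..
#####..
.####..
##..#..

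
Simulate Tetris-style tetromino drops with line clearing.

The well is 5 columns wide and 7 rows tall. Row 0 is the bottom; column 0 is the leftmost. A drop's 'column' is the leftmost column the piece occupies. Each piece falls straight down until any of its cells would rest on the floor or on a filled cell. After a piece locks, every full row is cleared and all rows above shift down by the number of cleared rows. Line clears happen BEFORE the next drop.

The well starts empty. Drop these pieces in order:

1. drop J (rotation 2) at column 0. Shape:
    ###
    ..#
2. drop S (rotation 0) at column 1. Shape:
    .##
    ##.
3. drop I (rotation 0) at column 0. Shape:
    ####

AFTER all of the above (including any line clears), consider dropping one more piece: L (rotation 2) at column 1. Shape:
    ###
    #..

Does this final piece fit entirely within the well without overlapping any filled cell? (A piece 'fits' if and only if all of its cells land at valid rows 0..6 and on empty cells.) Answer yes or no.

Drop 1: J rot2 at col 0 lands with bottom-row=0; cleared 0 line(s) (total 0); column heights now [2 2 2 0 0], max=2
Drop 2: S rot0 at col 1 lands with bottom-row=2; cleared 0 line(s) (total 0); column heights now [2 3 4 4 0], max=4
Drop 3: I rot0 at col 0 lands with bottom-row=4; cleared 0 line(s) (total 0); column heights now [5 5 5 5 0], max=5
Test piece L rot2 at col 1 (width 3): heights before test = [5 5 5 5 0]; fits = True

Answer: yes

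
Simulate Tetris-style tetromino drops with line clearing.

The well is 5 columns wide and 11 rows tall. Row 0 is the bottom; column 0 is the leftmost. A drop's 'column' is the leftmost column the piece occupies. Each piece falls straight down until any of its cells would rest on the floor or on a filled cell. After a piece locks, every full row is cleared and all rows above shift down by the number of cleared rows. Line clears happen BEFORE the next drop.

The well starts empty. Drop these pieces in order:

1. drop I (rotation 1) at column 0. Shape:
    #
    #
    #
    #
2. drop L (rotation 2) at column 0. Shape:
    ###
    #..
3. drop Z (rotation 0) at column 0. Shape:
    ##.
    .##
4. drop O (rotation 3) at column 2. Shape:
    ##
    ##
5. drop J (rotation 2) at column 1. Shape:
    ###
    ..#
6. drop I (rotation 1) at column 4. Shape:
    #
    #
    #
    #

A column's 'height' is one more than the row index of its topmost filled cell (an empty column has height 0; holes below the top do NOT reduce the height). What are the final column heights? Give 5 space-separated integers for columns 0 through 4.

Answer: 8 11 11 11 4

Derivation:
Drop 1: I rot1 at col 0 lands with bottom-row=0; cleared 0 line(s) (total 0); column heights now [4 0 0 0 0], max=4
Drop 2: L rot2 at col 0 lands with bottom-row=4; cleared 0 line(s) (total 0); column heights now [6 6 6 0 0], max=6
Drop 3: Z rot0 at col 0 lands with bottom-row=6; cleared 0 line(s) (total 0); column heights now [8 8 7 0 0], max=8
Drop 4: O rot3 at col 2 lands with bottom-row=7; cleared 0 line(s) (total 0); column heights now [8 8 9 9 0], max=9
Drop 5: J rot2 at col 1 lands with bottom-row=9; cleared 0 line(s) (total 0); column heights now [8 11 11 11 0], max=11
Drop 6: I rot1 at col 4 lands with bottom-row=0; cleared 0 line(s) (total 0); column heights now [8 11 11 11 4], max=11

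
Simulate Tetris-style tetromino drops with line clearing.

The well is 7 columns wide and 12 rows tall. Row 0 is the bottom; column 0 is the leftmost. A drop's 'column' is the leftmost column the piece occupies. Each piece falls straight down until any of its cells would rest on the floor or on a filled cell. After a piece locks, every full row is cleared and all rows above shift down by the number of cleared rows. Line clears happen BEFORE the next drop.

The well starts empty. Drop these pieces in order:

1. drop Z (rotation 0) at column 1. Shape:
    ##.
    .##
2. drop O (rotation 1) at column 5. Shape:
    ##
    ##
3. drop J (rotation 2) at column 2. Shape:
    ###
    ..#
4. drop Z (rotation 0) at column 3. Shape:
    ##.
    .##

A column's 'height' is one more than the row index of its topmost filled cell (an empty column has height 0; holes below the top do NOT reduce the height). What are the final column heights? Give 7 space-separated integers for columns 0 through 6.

Drop 1: Z rot0 at col 1 lands with bottom-row=0; cleared 0 line(s) (total 0); column heights now [0 2 2 1 0 0 0], max=2
Drop 2: O rot1 at col 5 lands with bottom-row=0; cleared 0 line(s) (total 0); column heights now [0 2 2 1 0 2 2], max=2
Drop 3: J rot2 at col 2 lands with bottom-row=1; cleared 0 line(s) (total 0); column heights now [0 2 3 3 3 2 2], max=3
Drop 4: Z rot0 at col 3 lands with bottom-row=3; cleared 0 line(s) (total 0); column heights now [0 2 3 5 5 4 2], max=5

Answer: 0 2 3 5 5 4 2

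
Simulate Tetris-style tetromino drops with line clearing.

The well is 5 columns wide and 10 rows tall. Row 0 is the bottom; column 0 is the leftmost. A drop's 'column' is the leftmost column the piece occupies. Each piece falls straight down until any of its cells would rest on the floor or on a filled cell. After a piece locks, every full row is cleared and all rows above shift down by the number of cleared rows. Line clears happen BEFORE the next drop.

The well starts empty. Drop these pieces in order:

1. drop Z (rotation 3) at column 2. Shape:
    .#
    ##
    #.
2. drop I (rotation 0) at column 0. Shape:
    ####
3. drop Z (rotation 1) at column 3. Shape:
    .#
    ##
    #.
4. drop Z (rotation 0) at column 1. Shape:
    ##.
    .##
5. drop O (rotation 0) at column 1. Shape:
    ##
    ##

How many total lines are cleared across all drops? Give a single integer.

Drop 1: Z rot3 at col 2 lands with bottom-row=0; cleared 0 line(s) (total 0); column heights now [0 0 2 3 0], max=3
Drop 2: I rot0 at col 0 lands with bottom-row=3; cleared 0 line(s) (total 0); column heights now [4 4 4 4 0], max=4
Drop 3: Z rot1 at col 3 lands with bottom-row=4; cleared 0 line(s) (total 0); column heights now [4 4 4 6 7], max=7
Drop 4: Z rot0 at col 1 lands with bottom-row=6; cleared 0 line(s) (total 0); column heights now [4 8 8 7 7], max=8
Drop 5: O rot0 at col 1 lands with bottom-row=8; cleared 0 line(s) (total 0); column heights now [4 10 10 7 7], max=10

Answer: 0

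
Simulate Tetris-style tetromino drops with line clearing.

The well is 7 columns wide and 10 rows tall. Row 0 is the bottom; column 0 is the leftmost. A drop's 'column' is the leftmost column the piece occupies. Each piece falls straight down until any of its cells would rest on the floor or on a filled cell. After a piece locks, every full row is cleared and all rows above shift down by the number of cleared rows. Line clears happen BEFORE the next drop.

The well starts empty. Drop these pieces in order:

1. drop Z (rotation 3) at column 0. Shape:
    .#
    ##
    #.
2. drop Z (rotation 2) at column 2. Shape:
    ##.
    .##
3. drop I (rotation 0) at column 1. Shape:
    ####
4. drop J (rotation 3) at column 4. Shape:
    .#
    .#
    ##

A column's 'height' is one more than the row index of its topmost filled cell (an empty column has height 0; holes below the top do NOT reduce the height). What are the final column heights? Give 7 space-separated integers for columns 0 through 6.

Answer: 2 4 4 4 5 7 0

Derivation:
Drop 1: Z rot3 at col 0 lands with bottom-row=0; cleared 0 line(s) (total 0); column heights now [2 3 0 0 0 0 0], max=3
Drop 2: Z rot2 at col 2 lands with bottom-row=0; cleared 0 line(s) (total 0); column heights now [2 3 2 2 1 0 0], max=3
Drop 3: I rot0 at col 1 lands with bottom-row=3; cleared 0 line(s) (total 0); column heights now [2 4 4 4 4 0 0], max=4
Drop 4: J rot3 at col 4 lands with bottom-row=4; cleared 0 line(s) (total 0); column heights now [2 4 4 4 5 7 0], max=7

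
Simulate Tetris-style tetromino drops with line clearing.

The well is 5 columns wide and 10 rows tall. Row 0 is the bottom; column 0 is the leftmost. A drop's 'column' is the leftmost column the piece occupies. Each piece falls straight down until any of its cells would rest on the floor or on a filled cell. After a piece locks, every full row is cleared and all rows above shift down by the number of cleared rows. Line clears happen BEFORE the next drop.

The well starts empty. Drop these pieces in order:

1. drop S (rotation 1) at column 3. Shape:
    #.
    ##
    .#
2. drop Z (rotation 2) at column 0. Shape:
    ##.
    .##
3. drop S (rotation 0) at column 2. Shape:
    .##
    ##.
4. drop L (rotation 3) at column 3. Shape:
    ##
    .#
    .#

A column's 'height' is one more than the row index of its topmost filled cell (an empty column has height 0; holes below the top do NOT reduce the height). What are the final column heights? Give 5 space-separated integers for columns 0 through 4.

Answer: 2 2 4 8 8

Derivation:
Drop 1: S rot1 at col 3 lands with bottom-row=0; cleared 0 line(s) (total 0); column heights now [0 0 0 3 2], max=3
Drop 2: Z rot2 at col 0 lands with bottom-row=0; cleared 0 line(s) (total 0); column heights now [2 2 1 3 2], max=3
Drop 3: S rot0 at col 2 lands with bottom-row=3; cleared 0 line(s) (total 0); column heights now [2 2 4 5 5], max=5
Drop 4: L rot3 at col 3 lands with bottom-row=5; cleared 0 line(s) (total 0); column heights now [2 2 4 8 8], max=8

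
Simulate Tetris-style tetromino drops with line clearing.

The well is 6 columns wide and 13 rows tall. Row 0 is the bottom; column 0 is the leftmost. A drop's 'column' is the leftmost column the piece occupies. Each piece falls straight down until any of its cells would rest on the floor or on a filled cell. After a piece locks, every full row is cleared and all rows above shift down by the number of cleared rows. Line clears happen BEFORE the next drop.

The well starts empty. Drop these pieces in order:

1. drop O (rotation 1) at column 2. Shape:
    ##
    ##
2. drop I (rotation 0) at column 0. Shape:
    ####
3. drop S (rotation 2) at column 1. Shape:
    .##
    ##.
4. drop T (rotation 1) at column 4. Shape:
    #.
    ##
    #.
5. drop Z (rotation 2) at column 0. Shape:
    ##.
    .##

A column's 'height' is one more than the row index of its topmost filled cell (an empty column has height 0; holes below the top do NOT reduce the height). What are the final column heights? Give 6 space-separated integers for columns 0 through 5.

Answer: 7 7 6 5 3 2

Derivation:
Drop 1: O rot1 at col 2 lands with bottom-row=0; cleared 0 line(s) (total 0); column heights now [0 0 2 2 0 0], max=2
Drop 2: I rot0 at col 0 lands with bottom-row=2; cleared 0 line(s) (total 0); column heights now [3 3 3 3 0 0], max=3
Drop 3: S rot2 at col 1 lands with bottom-row=3; cleared 0 line(s) (total 0); column heights now [3 4 5 5 0 0], max=5
Drop 4: T rot1 at col 4 lands with bottom-row=0; cleared 0 line(s) (total 0); column heights now [3 4 5 5 3 2], max=5
Drop 5: Z rot2 at col 0 lands with bottom-row=5; cleared 0 line(s) (total 0); column heights now [7 7 6 5 3 2], max=7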